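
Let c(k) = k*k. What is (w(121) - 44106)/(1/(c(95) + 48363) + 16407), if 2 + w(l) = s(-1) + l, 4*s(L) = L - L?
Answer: -2524325956/941564917 ≈ -2.6810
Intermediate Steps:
s(L) = 0 (s(L) = (L - L)/4 = (¼)*0 = 0)
w(l) = -2 + l (w(l) = -2 + (0 + l) = -2 + l)
c(k) = k²
(w(121) - 44106)/(1/(c(95) + 48363) + 16407) = ((-2 + 121) - 44106)/(1/(95² + 48363) + 16407) = (119 - 44106)/(1/(9025 + 48363) + 16407) = -43987/(1/57388 + 16407) = -43987/941564917/57388 = -43987*57388/941564917 = -2524325956/941564917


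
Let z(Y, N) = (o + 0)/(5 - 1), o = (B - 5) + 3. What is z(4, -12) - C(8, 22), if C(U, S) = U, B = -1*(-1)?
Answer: -33/4 ≈ -8.2500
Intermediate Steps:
B = 1
o = -1 (o = (1 - 5) + 3 = -4 + 3 = -1)
z(Y, N) = -¼ (z(Y, N) = (-1 + 0)/(5 - 1) = -1/4 = -1*¼ = -¼)
z(4, -12) - C(8, 22) = -¼ - 1*8 = -¼ - 8 = -33/4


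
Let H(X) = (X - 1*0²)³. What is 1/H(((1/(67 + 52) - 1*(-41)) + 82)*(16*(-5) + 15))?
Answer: -1685159/861361186741523000 ≈ -1.9564e-12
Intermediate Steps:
H(X) = X³ (H(X) = (X - 1*0)³ = (X + 0)³ = X³)
1/H(((1/(67 + 52) - 1*(-41)) + 82)*(16*(-5) + 15)) = 1/((((1/(67 + 52) - 1*(-41)) + 82)*(16*(-5) + 15))³) = 1/((((1/119 + 41) + 82)*(-80 + 15))³) = 1/((((1/119 + 41) + 82)*(-65))³) = 1/(((4880/119 + 82)*(-65))³) = 1/(((14638/119)*(-65))³) = 1/((-951470/119)³) = 1/(-861361186741523000/1685159) = -1685159/861361186741523000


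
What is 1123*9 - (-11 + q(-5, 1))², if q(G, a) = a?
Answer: 10007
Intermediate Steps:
1123*9 - (-11 + q(-5, 1))² = 1123*9 - (-11 + 1)² = 10107 - 1*(-10)² = 10107 - 1*100 = 10107 - 100 = 10007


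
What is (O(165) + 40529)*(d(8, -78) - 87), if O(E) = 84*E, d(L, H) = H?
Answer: -8974185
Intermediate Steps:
(O(165) + 40529)*(d(8, -78) - 87) = (84*165 + 40529)*(-78 - 87) = (13860 + 40529)*(-165) = 54389*(-165) = -8974185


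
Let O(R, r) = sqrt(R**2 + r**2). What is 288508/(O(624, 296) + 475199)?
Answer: 137098713092/225813612609 - 2308064*sqrt(7453)/225813612609 ≈ 0.60625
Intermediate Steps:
288508/(O(624, 296) + 475199) = 288508/(sqrt(624**2 + 296**2) + 475199) = 288508/(sqrt(389376 + 87616) + 475199) = 288508/(sqrt(476992) + 475199) = 288508/(8*sqrt(7453) + 475199) = 288508/(475199 + 8*sqrt(7453))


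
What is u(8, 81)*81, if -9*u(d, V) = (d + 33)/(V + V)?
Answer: -41/18 ≈ -2.2778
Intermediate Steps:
u(d, V) = -(33 + d)/(18*V) (u(d, V) = -(d + 33)/(9*(V + V)) = -(33 + d)/(9*(2*V)) = -(33 + d)*1/(2*V)/9 = -(33 + d)/(18*V))
u(8, 81)*81 = ((1/18)*(-33 - 1*8)/81)*81 = ((1/18)*(1/81)*(-33 - 8))*81 = ((1/18)*(1/81)*(-41))*81 = -41/1458*81 = -41/18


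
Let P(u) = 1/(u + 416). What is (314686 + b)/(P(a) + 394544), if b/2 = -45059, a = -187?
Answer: 5714008/10038953 ≈ 0.56918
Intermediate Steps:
P(u) = 1/(416 + u)
b = -90118 (b = 2*(-45059) = -90118)
(314686 + b)/(P(a) + 394544) = (314686 - 90118)/(1/(416 - 187) + 394544) = 224568/(1/229 + 394544) = 224568/(90350577/229) = 224568*(229/90350577) = 5714008/10038953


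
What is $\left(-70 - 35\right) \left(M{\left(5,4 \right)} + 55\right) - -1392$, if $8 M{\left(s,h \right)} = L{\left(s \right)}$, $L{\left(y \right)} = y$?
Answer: $- \frac{35589}{8} \approx -4448.6$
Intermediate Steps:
$M{\left(s,h \right)} = \frac{s}{8}$
$\left(-70 - 35\right) \left(M{\left(5,4 \right)} + 55\right) - -1392 = \left(-70 - 35\right) \left(\frac{1}{8} \cdot 5 + 55\right) - -1392 = - 105 \left(\frac{5}{8} + 55\right) + 1392 = \left(-105\right) \frac{445}{8} + 1392 = - \frac{46725}{8} + 1392 = - \frac{35589}{8}$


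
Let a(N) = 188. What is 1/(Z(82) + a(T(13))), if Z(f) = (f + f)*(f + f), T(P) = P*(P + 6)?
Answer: 1/27084 ≈ 3.6922e-5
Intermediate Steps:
T(P) = P*(6 + P)
Z(f) = 4*f**2 (Z(f) = (2*f)*(2*f) = 4*f**2)
1/(Z(82) + a(T(13))) = 1/(4*82**2 + 188) = 1/(4*6724 + 188) = 1/(26896 + 188) = 1/27084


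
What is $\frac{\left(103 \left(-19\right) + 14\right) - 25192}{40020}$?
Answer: $- \frac{1809}{2668} \approx -0.67804$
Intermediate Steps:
$\frac{\left(103 \left(-19\right) + 14\right) - 25192}{40020} = \left(\left(-1957 + 14\right) - 25192\right) \frac{1}{40020} = \left(-1943 - 25192\right) \frac{1}{40020} = \left(-27135\right) \frac{1}{40020} = - \frac{1809}{2668}$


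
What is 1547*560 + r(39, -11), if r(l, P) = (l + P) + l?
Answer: 866387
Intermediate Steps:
r(l, P) = P + 2*l (r(l, P) = (P + l) + l = P + 2*l)
1547*560 + r(39, -11) = 1547*560 + (-11 + 2*39) = 866320 + (-11 + 78) = 866320 + 67 = 866387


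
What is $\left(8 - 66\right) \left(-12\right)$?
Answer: $696$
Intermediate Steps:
$\left(8 - 66\right) \left(-12\right) = \left(-58\right) \left(-12\right) = 696$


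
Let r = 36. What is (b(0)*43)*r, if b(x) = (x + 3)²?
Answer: 13932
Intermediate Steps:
b(x) = (3 + x)²
(b(0)*43)*r = ((3 + 0)²*43)*36 = (3²*43)*36 = (9*43)*36 = 387*36 = 13932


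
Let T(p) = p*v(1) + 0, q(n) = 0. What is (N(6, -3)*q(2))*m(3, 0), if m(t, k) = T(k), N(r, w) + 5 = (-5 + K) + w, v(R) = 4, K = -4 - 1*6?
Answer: 0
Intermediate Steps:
K = -10 (K = -4 - 6 = -10)
N(r, w) = -20 + w (N(r, w) = -5 + ((-5 - 10) + w) = -5 + (-15 + w) = -20 + w)
T(p) = 4*p (T(p) = p*4 + 0 = 4*p + 0 = 4*p)
m(t, k) = 4*k
(N(6, -3)*q(2))*m(3, 0) = ((-20 - 3)*0)*(4*0) = -23*0*0 = 0*0 = 0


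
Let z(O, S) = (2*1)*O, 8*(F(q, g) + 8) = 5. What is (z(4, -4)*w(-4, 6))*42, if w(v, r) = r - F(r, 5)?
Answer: 4494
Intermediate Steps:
F(q, g) = -59/8 (F(q, g) = -8 + (⅛)*5 = -8 + 5/8 = -59/8)
z(O, S) = 2*O
w(v, r) = 59/8 + r (w(v, r) = r - 1*(-59/8) = r + 59/8 = 59/8 + r)
(z(4, -4)*w(-4, 6))*42 = ((2*4)*(59/8 + 6))*42 = (8*(107/8))*42 = 107*42 = 4494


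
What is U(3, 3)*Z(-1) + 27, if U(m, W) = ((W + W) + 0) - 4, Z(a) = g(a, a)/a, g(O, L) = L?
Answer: 29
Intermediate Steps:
Z(a) = 1 (Z(a) = a/a = 1)
U(m, W) = -4 + 2*W (U(m, W) = (2*W + 0) - 4 = 2*W - 4 = -4 + 2*W)
U(3, 3)*Z(-1) + 27 = (-4 + 2*3)*1 + 27 = (-4 + 6)*1 + 27 = 2*1 + 27 = 2 + 27 = 29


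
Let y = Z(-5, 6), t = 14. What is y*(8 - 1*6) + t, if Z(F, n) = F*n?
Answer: -46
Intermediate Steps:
y = -30 (y = -5*6 = -30)
y*(8 - 1*6) + t = -30*(8 - 1*6) + 14 = -30*(8 - 6) + 14 = -30*2 + 14 = -60 + 14 = -46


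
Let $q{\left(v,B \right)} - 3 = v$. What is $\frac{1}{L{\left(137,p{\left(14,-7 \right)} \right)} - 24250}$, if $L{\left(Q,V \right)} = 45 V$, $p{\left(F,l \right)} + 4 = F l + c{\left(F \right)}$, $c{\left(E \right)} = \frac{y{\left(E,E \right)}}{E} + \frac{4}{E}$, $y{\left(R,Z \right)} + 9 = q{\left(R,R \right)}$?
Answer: $- \frac{7}{201610} \approx -3.4721 \cdot 10^{-5}$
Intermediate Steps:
$q{\left(v,B \right)} = 3 + v$
$y{\left(R,Z \right)} = -6 + R$ ($y{\left(R,Z \right)} = -9 + \left(3 + R\right) = -6 + R$)
$c{\left(E \right)} = \frac{4}{E} + \frac{-6 + E}{E}$ ($c{\left(E \right)} = \frac{-6 + E}{E} + \frac{4}{E} = \frac{4}{E} + \frac{-6 + E}{E}$)
$p{\left(F,l \right)} = -4 + F l + \frac{-2 + F}{F}$ ($p{\left(F,l \right)} = -4 + \left(F l + \frac{-2 + F}{F}\right) = -4 + F l + \frac{-2 + F}{F}$)
$\frac{1}{L{\left(137,p{\left(14,-7 \right)} \right)} - 24250} = \frac{1}{45 \left(-3 - \frac{2}{14} + 14 \left(-7\right)\right) - 24250} = \frac{1}{45 \left(-3 - \frac{1}{7} - 98\right) - 24250} = \frac{1}{45 \left(- \frac{708}{7}\right) - 24250} = \frac{1}{- \frac{31860}{7} - 24250} = \frac{1}{- \frac{201610}{7}} = - \frac{7}{201610}$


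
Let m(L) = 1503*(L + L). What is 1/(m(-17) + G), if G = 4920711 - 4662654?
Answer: 1/206955 ≈ 4.8320e-6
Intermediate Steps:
G = 258057
m(L) = 3006*L (m(L) = 1503*(2*L) = 3006*L)
1/(m(-17) + G) = 1/(3006*(-17) + 258057) = 1/(-51102 + 258057) = 1/206955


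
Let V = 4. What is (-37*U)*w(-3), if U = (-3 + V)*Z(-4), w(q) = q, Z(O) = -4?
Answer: -444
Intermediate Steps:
U = -4 (U = (-3 + 4)*(-4) = 1*(-4) = -4)
(-37*U)*w(-3) = -37*(-4)*(-3) = 148*(-3) = -444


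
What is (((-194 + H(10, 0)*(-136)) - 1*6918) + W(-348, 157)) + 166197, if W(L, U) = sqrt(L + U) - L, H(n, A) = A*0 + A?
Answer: 159433 + I*sqrt(191) ≈ 1.5943e+5 + 13.82*I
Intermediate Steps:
H(n, A) = A (H(n, A) = 0 + A = A)
(((-194 + H(10, 0)*(-136)) - 1*6918) + W(-348, 157)) + 166197 = (((-194 + 0*(-136)) - 1*6918) + (sqrt(-348 + 157) - 1*(-348))) + 166197 = (((-194 + 0) - 6918) + (sqrt(-191) + 348)) + 166197 = ((-194 - 6918) + (I*sqrt(191) + 348)) + 166197 = (-7112 + (348 + I*sqrt(191))) + 166197 = (-6764 + I*sqrt(191)) + 166197 = 159433 + I*sqrt(191)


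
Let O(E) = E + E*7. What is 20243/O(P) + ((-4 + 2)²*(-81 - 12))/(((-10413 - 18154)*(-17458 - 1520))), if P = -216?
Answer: -1829105380439/156137623488 ≈ -11.715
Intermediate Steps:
O(E) = 8*E (O(E) = E + 7*E = 8*E)
20243/O(P) + ((-4 + 2)²*(-81 - 12))/(((-10413 - 18154)*(-17458 - 1520))) = 20243/((8*(-216))) + ((-4 + 2)²*(-81 - 12))/(((-10413 - 18154)*(-17458 - 1520))) = 20243/(-1728) + ((-2)²*(-93))/((-28567*(-18978))) = 20243*(-1/1728) + (4*(-93))/542144526 = -20243/1728 - 372*1/542144526 = -20243/1728 - 62/90357421 = -1829105380439/156137623488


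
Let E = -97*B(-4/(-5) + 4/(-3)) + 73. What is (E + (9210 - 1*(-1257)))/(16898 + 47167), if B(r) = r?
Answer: 158876/960975 ≈ 0.16533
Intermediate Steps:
E = 1871/15 (E = -97*(-4/(-5) + 4/(-3)) + 73 = -97*(-4*(-⅕) + 4*(-⅓)) + 73 = -97*(⅘ - 4/3) + 73 = -97*(-8/15) + 73 = 776/15 + 73 = 1871/15 ≈ 124.73)
(E + (9210 - 1*(-1257)))/(16898 + 47167) = (1871/15 + (9210 - 1*(-1257)))/(16898 + 47167) = (1871/15 + (9210 + 1257))/64065 = (1871/15 + 10467)*(1/64065) = (158876/15)*(1/64065) = 158876/960975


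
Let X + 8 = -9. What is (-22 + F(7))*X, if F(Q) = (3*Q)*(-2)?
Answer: 1088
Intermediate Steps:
F(Q) = -6*Q
X = -17 (X = -8 - 9 = -17)
(-22 + F(7))*X = (-22 - 6*7)*(-17) = (-22 - 42)*(-17) = -64*(-17) = 1088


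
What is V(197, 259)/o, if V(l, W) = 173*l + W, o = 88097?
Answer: 34340/88097 ≈ 0.38980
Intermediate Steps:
V(l, W) = W + 173*l
V(197, 259)/o = (259 + 173*197)/88097 = (259 + 34081)*(1/88097) = 34340*(1/88097) = 34340/88097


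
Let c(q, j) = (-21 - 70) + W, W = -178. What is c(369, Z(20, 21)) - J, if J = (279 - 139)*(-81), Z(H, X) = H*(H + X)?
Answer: 11071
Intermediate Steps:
c(q, j) = -269 (c(q, j) = (-21 - 70) - 178 = -91 - 178 = -269)
J = -11340 (J = 140*(-81) = -11340)
c(369, Z(20, 21)) - J = -269 - 1*(-11340) = -269 + 11340 = 11071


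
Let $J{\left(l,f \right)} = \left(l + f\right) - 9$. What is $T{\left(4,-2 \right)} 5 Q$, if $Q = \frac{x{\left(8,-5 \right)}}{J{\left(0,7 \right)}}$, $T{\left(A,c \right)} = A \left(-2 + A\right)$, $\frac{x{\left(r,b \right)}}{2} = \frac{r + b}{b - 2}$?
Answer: $\frac{120}{7} \approx 17.143$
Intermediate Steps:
$x{\left(r,b \right)} = \frac{2 \left(b + r\right)}{-2 + b}$ ($x{\left(r,b \right)} = 2 \frac{r + b}{b - 2} = 2 \frac{b + r}{-2 + b} = \frac{2 \left(b + r\right)}{-2 + b}$)
$J{\left(l,f \right)} = -9 + f + l$ ($J{\left(l,f \right)} = \left(f + l\right) - 9 = -9 + f + l$)
$Q = \frac{3}{7}$ ($Q = \frac{2 \frac{1}{-2 - 5} \left(-5 + 8\right)}{-9 + 7 + 0} = \frac{2 \frac{1}{-7} \cdot 3}{-2} = 2 \left(- \frac{1}{7}\right) 3 \left(- \frac{1}{2}\right) = \left(- \frac{6}{7}\right) \left(- \frac{1}{2}\right) = \frac{3}{7} \approx 0.42857$)
$T{\left(4,-2 \right)} 5 Q = 4 \left(-2 + 4\right) 5 \cdot \frac{3}{7} = 4 \cdot 2 \cdot 5 \cdot \frac{3}{7} = 8 \cdot 5 \cdot \frac{3}{7} = 40 \cdot \frac{3}{7} = \frac{120}{7}$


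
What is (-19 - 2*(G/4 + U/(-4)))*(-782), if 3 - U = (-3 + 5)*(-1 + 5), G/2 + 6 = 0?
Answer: 12121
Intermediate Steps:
G = -12 (G = -12 + 2*0 = -12 + 0 = -12)
U = -5 (U = 3 - (-3 + 5)*(-1 + 5) = 3 - 2*4 = 3 - 1*8 = 3 - 8 = -5)
(-19 - 2*(G/4 + U/(-4)))*(-782) = (-19 - 2*(-12/4 - 5/(-4)))*(-782) = (-19 - 2*(-12*¼ - 5*(-¼)))*(-782) = (-19 - 2*(-3 + 5/4))*(-782) = (-19 - 2*(-7)/4)*(-782) = (-19 - 1*(-7/2))*(-782) = (-19 + 7/2)*(-782) = -31/2*(-782) = 12121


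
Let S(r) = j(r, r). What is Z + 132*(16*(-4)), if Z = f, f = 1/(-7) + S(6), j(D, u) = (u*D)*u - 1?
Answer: -57632/7 ≈ -8233.1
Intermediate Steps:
j(D, u) = -1 + D*u² (j(D, u) = (D*u)*u - 1 = D*u² - 1 = -1 + D*u²)
S(r) = -1 + r³ (S(r) = -1 + r*r² = -1 + r³)
f = 1504/7 (f = 1/(-7) + (-1 + 6³) = -⅐ + (-1 + 216) = -⅐ + 215 = 1504/7 ≈ 214.86)
Z = 1504/7 ≈ 214.86
Z + 132*(16*(-4)) = 1504/7 + 132*(16*(-4)) = 1504/7 + 132*(-64) = 1504/7 - 8448 = -57632/7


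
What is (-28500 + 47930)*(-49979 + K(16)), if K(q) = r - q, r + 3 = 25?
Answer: -970975390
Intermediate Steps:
r = 22 (r = -3 + 25 = 22)
K(q) = 22 - q
(-28500 + 47930)*(-49979 + K(16)) = (-28500 + 47930)*(-49979 + (22 - 1*16)) = 19430*(-49979 + (22 - 16)) = 19430*(-49979 + 6) = 19430*(-49973) = -970975390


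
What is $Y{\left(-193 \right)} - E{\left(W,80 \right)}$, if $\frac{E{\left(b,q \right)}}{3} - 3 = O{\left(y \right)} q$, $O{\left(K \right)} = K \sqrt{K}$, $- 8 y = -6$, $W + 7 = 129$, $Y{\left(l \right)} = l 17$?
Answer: $-3290 - 90 \sqrt{3} \approx -3445.9$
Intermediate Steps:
$Y{\left(l \right)} = 17 l$
$W = 122$ ($W = -7 + 129 = 122$)
$y = \frac{3}{4}$ ($y = \left(- \frac{1}{8}\right) \left(-6\right) = \frac{3}{4} \approx 0.75$)
$O{\left(K \right)} = K^{\frac{3}{2}}$
$E{\left(b,q \right)} = 9 + \frac{9 q \sqrt{3}}{8}$ ($E{\left(b,q \right)} = 9 + 3 \left(\frac{3}{4}\right)^{\frac{3}{2}} q = 9 + 3 \frac{3 \sqrt{3}}{8} q = 9 + 3 \frac{3 q \sqrt{3}}{8} = 9 + \frac{9 q \sqrt{3}}{8}$)
$Y{\left(-193 \right)} - E{\left(W,80 \right)} = 17 \left(-193\right) - \left(9 + \frac{9}{8} \cdot 80 \sqrt{3}\right) = -3281 - \left(9 + 90 \sqrt{3}\right) = -3290 - 90 \sqrt{3}$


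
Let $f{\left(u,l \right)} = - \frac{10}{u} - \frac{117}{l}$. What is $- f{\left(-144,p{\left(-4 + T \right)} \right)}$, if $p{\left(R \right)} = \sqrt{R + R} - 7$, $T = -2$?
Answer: $- \frac{59273}{4392} - \frac{234 i \sqrt{3}}{61} \approx -13.496 - 6.6443 i$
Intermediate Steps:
$p{\left(R \right)} = -7 + \sqrt{2} \sqrt{R}$ ($p{\left(R \right)} = \sqrt{2 R} - 7 = \sqrt{2} \sqrt{R} - 7 = -7 + \sqrt{2} \sqrt{R}$)
$f{\left(u,l \right)} = - \frac{117}{l} - \frac{10}{u}$
$- f{\left(-144,p{\left(-4 + T \right)} \right)} = - (- \frac{117}{-7 + \sqrt{2} \sqrt{-4 - 2}} - \frac{10}{-144}) = - (- \frac{117}{-7 + \sqrt{2} \sqrt{-6}} - - \frac{5}{72}) = - (- \frac{117}{-7 + \sqrt{2} i \sqrt{6}} + \frac{5}{72}) = - (- \frac{117}{-7 + 2 i \sqrt{3}} + \frac{5}{72}) = - (\frac{5}{72} - \frac{117}{-7 + 2 i \sqrt{3}}) = - \frac{5}{72} + \frac{117}{-7 + 2 i \sqrt{3}}$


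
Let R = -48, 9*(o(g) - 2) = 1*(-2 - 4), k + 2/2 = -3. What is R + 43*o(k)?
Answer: 28/3 ≈ 9.3333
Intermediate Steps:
k = -4 (k = -1 - 3 = -4)
o(g) = 4/3 (o(g) = 2 + (1*(-2 - 4))/9 = 2 + (1*(-6))/9 = 2 + (⅑)*(-6) = 2 - ⅔ = 4/3)
R + 43*o(k) = -48 + 43*(4/3) = -48 + 172/3 = 28/3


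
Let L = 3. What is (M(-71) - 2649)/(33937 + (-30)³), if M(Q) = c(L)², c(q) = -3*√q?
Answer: -2622/6937 ≈ -0.37797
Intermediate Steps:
M(Q) = 27 (M(Q) = (-3*√3)² = 27)
(M(-71) - 2649)/(33937 + (-30)³) = (27 - 2649)/(33937 + (-30)³) = -2622/(33937 - 27000) = -2622/6937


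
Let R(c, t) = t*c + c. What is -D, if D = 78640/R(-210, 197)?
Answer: 3932/2079 ≈ 1.8913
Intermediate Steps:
R(c, t) = c + c*t (R(c, t) = c*t + c = c + c*t)
D = -3932/2079 (D = 78640/((-210*(1 + 197))) = 78640/((-210*198)) = 78640/(-41580) = 78640*(-1/41580) = -3932/2079 ≈ -1.8913)
-D = -1*(-3932/2079) = 3932/2079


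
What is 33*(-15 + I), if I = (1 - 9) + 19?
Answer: -132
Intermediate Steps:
I = 11 (I = -8 + 19 = 11)
33*(-15 + I) = 33*(-15 + 11) = 33*(-4) = -132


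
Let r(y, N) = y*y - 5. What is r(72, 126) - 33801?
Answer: -28622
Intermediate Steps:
r(y, N) = -5 + y² (r(y, N) = y² - 5 = -5 + y²)
r(72, 126) - 33801 = (-5 + 72²) - 33801 = (-5 + 5184) - 33801 = 5179 - 33801 = -28622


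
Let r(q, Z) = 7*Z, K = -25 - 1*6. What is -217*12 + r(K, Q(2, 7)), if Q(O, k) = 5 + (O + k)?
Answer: -2506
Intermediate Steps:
Q(O, k) = 5 + O + k
K = -31 (K = -25 - 6 = -31)
-217*12 + r(K, Q(2, 7)) = -217*12 + 7*(5 + 2 + 7) = -2604 + 7*14 = -2604 + 98 = -2506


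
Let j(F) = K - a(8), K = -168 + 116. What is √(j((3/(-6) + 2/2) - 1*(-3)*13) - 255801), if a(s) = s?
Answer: 3*I*√28429 ≈ 505.83*I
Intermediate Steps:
K = -52
j(F) = -60 (j(F) = -52 - 1*8 = -52 - 8 = -60)
√(j((3/(-6) + 2/2) - 1*(-3)*13) - 255801) = √(-60 - 255801) = √(-255861) = 3*I*√28429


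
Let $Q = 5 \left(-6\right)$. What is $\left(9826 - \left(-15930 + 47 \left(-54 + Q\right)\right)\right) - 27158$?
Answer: $2546$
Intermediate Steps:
$Q = -30$
$\left(9826 - \left(-15930 + 47 \left(-54 + Q\right)\right)\right) - 27158 = \left(9826 + \left(- 47 \left(-54 - 30\right) + 15930\right)\right) - 27158 = \left(9826 + \left(\left(-47\right) \left(-84\right) + 15930\right)\right) - 27158 = \left(9826 + \left(3948 + 15930\right)\right) - 27158 = \left(9826 + 19878\right) - 27158 = 29704 - 27158 = 2546$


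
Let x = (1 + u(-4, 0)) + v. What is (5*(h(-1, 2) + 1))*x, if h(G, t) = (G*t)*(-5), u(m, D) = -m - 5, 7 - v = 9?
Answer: -110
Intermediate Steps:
v = -2 (v = 7 - 1*9 = 7 - 9 = -2)
u(m, D) = -5 - m
h(G, t) = -5*G*t
x = -2 (x = (1 + (-5 - 1*(-4))) - 2 = (1 + (-5 + 4)) - 2 = (1 - 1) - 2 = 0 - 2 = -2)
(5*(h(-1, 2) + 1))*x = (5*(-5*(-1)*2 + 1))*(-2) = (5*(10 + 1))*(-2) = (5*11)*(-2) = 55*(-2) = -110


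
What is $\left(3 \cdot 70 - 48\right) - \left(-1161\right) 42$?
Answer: $48924$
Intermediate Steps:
$\left(3 \cdot 70 - 48\right) - \left(-1161\right) 42 = \left(210 - 48\right) - -48762 = 162 + 48762 = 48924$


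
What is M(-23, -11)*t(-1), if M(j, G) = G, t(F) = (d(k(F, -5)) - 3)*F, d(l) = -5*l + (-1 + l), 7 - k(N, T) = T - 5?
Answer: -792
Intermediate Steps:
k(N, T) = 12 - T (k(N, T) = 7 - (T - 5) = 7 - (-5 + T) = 7 + (5 - T) = 12 - T)
d(l) = -1 - 4*l
t(F) = -72*F (t(F) = ((-1 - 4*(12 - 1*(-5))) - 3)*F = ((-1 - 4*(12 + 5)) - 3)*F = ((-1 - 4*17) - 3)*F = ((-1 - 68) - 3)*F = (-69 - 3)*F = -72*F)
M(-23, -11)*t(-1) = -(-792)*(-1) = -11*72 = -792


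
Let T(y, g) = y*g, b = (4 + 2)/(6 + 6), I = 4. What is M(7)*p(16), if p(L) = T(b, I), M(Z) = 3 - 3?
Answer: 0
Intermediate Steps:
b = 1/2 (b = 6/12 = 6*(1/12) = 1/2 ≈ 0.50000)
M(Z) = 0
T(y, g) = g*y
p(L) = 2 (p(L) = 4*(1/2) = 2)
M(7)*p(16) = 0*2 = 0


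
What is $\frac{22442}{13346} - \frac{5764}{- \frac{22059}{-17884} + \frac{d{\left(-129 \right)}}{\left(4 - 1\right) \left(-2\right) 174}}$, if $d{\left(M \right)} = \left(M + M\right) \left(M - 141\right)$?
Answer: $\frac{20329516240601}{226653976917} \approx 89.694$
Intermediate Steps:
$d{\left(M \right)} = 2 M \left(-141 + M\right)$
$\frac{22442}{13346} - \frac{5764}{- \frac{22059}{-17884} + \frac{d{\left(-129 \right)}}{\left(4 - 1\right) \left(-2\right) 174}} = \frac{22442}{13346} - \frac{5764}{- \frac{22059}{-17884} + \frac{2 \left(-129\right) \left(-141 - 129\right)}{\left(4 - 1\right) \left(-2\right) 174}} = 22442 \cdot \frac{1}{13346} - \frac{5764}{\left(-22059\right) \left(- \frac{1}{17884}\right) + \frac{2 \left(-129\right) \left(-270\right)}{3 \left(-2\right) 174}} = \frac{11221}{6673} - \frac{5764}{\frac{22059}{17884} + \frac{69660}{\left(-6\right) 174}} = \frac{11221}{6673} - \frac{5764}{\frac{22059}{17884} + \frac{69660}{-1044}} = \frac{11221}{6673} - \frac{5764}{\frac{22059}{17884} + 69660 \left(- \frac{1}{1044}\right)} = \frac{11221}{6673} - \frac{5764}{\frac{22059}{17884} - \frac{1935}{29}} = \frac{11221}{6673} - \frac{5764}{- \frac{33965829}{518636}} = \frac{11221}{6673} - - \frac{2989417904}{33965829} = \frac{11221}{6673} + \frac{2989417904}{33965829} = \frac{20329516240601}{226653976917}$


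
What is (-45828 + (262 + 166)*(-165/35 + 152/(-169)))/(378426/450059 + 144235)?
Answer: -25678958755448/76794017098253 ≈ -0.33439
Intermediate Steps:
(-45828 + (262 + 166)*(-165/35 + 152/(-169)))/(378426/450059 + 144235) = (-45828 + 428*(-165*1/35 + 152*(-1/169)))/(378426*(1/450059) + 144235) = (-45828 + 428*(-33/7 - 152/169))/(378426/450059 + 144235) = (-45828 + 428*(-6641/1183))/(64914638291/450059) = (-45828 - 2842348/1183)*(450059/64914638291) = -57056872/1183*450059/64914638291 = -25678958755448/76794017098253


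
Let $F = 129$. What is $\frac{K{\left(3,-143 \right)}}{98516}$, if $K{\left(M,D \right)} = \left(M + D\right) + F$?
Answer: $- \frac{1}{8956} \approx -0.00011166$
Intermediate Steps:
$K{\left(M,D \right)} = 129 + D + M$ ($K{\left(M,D \right)} = \left(M + D\right) + 129 = \left(D + M\right) + 129 = 129 + D + M$)
$\frac{K{\left(3,-143 \right)}}{98516} = \frac{129 - 143 + 3}{98516} = \left(-11\right) \frac{1}{98516} = - \frac{1}{8956}$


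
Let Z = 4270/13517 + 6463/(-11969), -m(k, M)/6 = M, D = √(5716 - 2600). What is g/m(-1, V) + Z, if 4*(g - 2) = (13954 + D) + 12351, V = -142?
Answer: 196833269201/26255389904 + √779/1704 ≈ 7.5133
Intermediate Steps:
D = 2*√779 (D = √3116 = 2*√779 ≈ 55.821)
m(k, M) = -6*M
g = 26313/4 + √779/2 (g = 2 + ((13954 + 2*√779) + 12351)/4 = 2 + (26305 + 2*√779)/4 = 2 + (26305/4 + √779/2) = 26313/4 + √779/2 ≈ 6592.2)
Z = -5178963/23112139 (Z = 4270*(1/13517) + 6463*(-1/11969) = 610/1931 - 6463/11969 = -5178963/23112139 ≈ -0.22408)
g/m(-1, V) + Z = (26313/4 + √779/2)/((-6*(-142))) - 5178963/23112139 = (26313/4 + √779/2)/852 - 5178963/23112139 = (26313/4 + √779/2)*(1/852) - 5178963/23112139 = (8771/1136 + √779/1704) - 5178963/23112139 = 196833269201/26255389904 + √779/1704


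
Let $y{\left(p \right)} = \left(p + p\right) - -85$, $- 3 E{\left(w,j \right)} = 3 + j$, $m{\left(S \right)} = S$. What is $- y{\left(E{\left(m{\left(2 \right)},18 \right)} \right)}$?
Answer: $-71$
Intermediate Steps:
$E{\left(w,j \right)} = -1 - \frac{j}{3}$ ($E{\left(w,j \right)} = - \frac{3 + j}{3} = -1 - \frac{j}{3}$)
$y{\left(p \right)} = 85 + 2 p$ ($y{\left(p \right)} = 2 p + 85 = 85 + 2 p$)
$- y{\left(E{\left(m{\left(2 \right)},18 \right)} \right)} = - (85 + 2 \left(-1 - 6\right)) = - (85 + 2 \left(-7\right)) = - (85 - 14) = \left(-1\right) 71 = -71$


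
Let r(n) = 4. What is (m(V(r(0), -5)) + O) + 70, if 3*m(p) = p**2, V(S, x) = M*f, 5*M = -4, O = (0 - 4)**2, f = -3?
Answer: 2198/25 ≈ 87.920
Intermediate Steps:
O = 16 (O = (-4)**2 = 16)
M = -4/5 (M = (1/5)*(-4) = -4/5 ≈ -0.80000)
V(S, x) = 12/5 (V(S, x) = -4/5*(-3) = 12/5)
m(p) = p**2/3
(m(V(r(0), -5)) + O) + 70 = ((12/5)**2/3 + 16) + 70 = ((1/3)*(144/25) + 16) + 70 = (48/25 + 16) + 70 = 448/25 + 70 = 2198/25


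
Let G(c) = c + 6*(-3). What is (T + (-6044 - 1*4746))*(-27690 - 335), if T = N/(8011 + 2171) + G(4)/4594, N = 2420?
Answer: 3536077007905925/11694027 ≈ 3.0238e+8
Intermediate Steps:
G(c) = -18 + c (G(c) = c - 18 = -18 + c)
T = 2743733/11694027 (T = 2420/(8011 + 2171) + (-18 + 4)/4594 = 2420/10182 - 14*1/4594 = 2420*(1/10182) - 7/2297 = 1210/5091 - 7/2297 = 2743733/11694027 ≈ 0.23463)
(T + (-6044 - 1*4746))*(-27690 - 335) = (2743733/11694027 + (-6044 - 1*4746))*(-27690 - 335) = (2743733/11694027 + (-6044 - 4746))*(-28025) = (2743733/11694027 - 10790)*(-28025) = -126175807597/11694027*(-28025) = 3536077007905925/11694027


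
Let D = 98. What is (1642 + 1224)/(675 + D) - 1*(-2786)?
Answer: 2156444/773 ≈ 2789.7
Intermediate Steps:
(1642 + 1224)/(675 + D) - 1*(-2786) = (1642 + 1224)/(675 + 98) - 1*(-2786) = 2866/773 + 2786 = 2156444/773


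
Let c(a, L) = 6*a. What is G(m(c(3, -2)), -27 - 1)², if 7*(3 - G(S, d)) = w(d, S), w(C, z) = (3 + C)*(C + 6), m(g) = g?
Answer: 279841/49 ≈ 5711.0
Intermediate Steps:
w(C, z) = (3 + C)*(6 + C)
G(S, d) = 3/7 - 9*d/7 - d²/7 (G(S, d) = 3 - (18 + d² + 9*d)/7 = 3 + (-18/7 - 9*d/7 - d²/7) = 3/7 - 9*d/7 - d²/7)
G(m(c(3, -2)), -27 - 1)² = (3/7 - 9*(-27 - 1)/7 - (-27 - 1)²/7)² = (3/7 - 9/7*(-28) - ⅐*(-28)²)² = (3/7 + 36 - ⅐*784)² = (3/7 + 36 - 112)² = (-529/7)² = 279841/49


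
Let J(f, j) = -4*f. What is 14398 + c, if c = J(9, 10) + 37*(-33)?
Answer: 13141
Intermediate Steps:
c = -1257 (c = -4*9 + 37*(-33) = -36 - 1221 = -1257)
14398 + c = 14398 - 1257 = 13141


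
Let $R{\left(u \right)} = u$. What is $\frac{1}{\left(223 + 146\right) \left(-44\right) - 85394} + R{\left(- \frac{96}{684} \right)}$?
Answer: $- \frac{813097}{5792910} \approx -0.14036$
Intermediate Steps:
$\frac{1}{\left(223 + 146\right) \left(-44\right) - 85394} + R{\left(- \frac{96}{684} \right)} = \frac{1}{\left(223 + 146\right) \left(-44\right) - 85394} - \frac{96}{684} = \frac{1}{369 \left(-44\right) - 85394} - \frac{8}{57} = \frac{1}{-16236 - 85394} - \frac{8}{57} = \frac{1}{-101630} - \frac{8}{57} = - \frac{1}{101630} - \frac{8}{57} = - \frac{813097}{5792910}$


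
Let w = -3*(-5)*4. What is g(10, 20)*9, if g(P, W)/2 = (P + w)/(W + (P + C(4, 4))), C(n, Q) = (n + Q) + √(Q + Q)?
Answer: 11970/359 - 630*√2/359 ≈ 30.861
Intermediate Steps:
w = 60 (w = 15*4 = 60)
C(n, Q) = Q + n + √2*√Q (C(n, Q) = (Q + n) + √(2*Q) = (Q + n) + √2*√Q = Q + n + √2*√Q)
g(P, W) = 2*(60 + P)/(8 + P + W + 2*√2) (g(P, W) = 2*((P + 60)/(W + (P + (4 + 4 + √2*√4)))) = 2*((60 + P)/(W + (P + (4 + 4 + √2*2)))) = 2*((60 + P)/(W + (P + (4 + 4 + 2*√2)))) = 2*((60 + P)/(W + (P + (8 + 2*√2)))) = 2*((60 + P)/(W + (8 + P + 2*√2))) = 2*((60 + P)/(8 + P + W + 2*√2)) = 2*(60 + P)/(8 + P + W + 2*√2))
g(10, 20)*9 = (2*(60 + 10)/(8 + 10 + 20 + 2*√2))*9 = (2*70/(38 + 2*√2))*9 = (140/(38 + 2*√2))*9 = 1260/(38 + 2*√2)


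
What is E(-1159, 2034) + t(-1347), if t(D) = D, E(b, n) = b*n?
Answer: -2358753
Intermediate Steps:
E(-1159, 2034) + t(-1347) = -1159*2034 - 1347 = -2357406 - 1347 = -2358753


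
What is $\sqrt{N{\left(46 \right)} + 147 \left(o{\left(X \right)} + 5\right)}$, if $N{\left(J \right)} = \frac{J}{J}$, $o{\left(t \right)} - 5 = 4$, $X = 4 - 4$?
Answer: $\sqrt{2059} \approx 45.376$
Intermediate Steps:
$X = 0$
$o{\left(t \right)} = 9$ ($o{\left(t \right)} = 5 + 4 = 9$)
$N{\left(J \right)} = 1$
$\sqrt{N{\left(46 \right)} + 147 \left(o{\left(X \right)} + 5\right)} = \sqrt{1 + 147 \left(9 + 5\right)} = \sqrt{1 + 147 \cdot 14} = \sqrt{1 + 2058} = \sqrt{2059}$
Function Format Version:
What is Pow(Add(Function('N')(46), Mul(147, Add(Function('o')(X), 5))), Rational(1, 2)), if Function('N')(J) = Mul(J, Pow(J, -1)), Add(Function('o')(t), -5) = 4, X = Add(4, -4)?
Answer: Pow(2059, Rational(1, 2)) ≈ 45.376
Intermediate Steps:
X = 0
Function('o')(t) = 9 (Function('o')(t) = Add(5, 4) = 9)
Function('N')(J) = 1
Pow(Add(Function('N')(46), Mul(147, Add(Function('o')(X), 5))), Rational(1, 2)) = Pow(Add(1, Mul(147, Add(9, 5))), Rational(1, 2)) = Pow(Add(1, Mul(147, 14)), Rational(1, 2)) = Pow(Add(1, 2058), Rational(1, 2)) = Pow(2059, Rational(1, 2))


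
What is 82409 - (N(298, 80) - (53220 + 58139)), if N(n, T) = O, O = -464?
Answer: 194232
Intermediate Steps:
N(n, T) = -464
82409 - (N(298, 80) - (53220 + 58139)) = 82409 - (-464 - (53220 + 58139)) = 82409 - (-464 - 1*111359) = 82409 - (-464 - 111359) = 82409 - 1*(-111823) = 82409 + 111823 = 194232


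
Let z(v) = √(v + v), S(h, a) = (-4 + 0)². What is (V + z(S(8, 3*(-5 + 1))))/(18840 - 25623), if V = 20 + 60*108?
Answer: -6500/6783 - 4*√2/6783 ≈ -0.95911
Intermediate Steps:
S(h, a) = 16 (S(h, a) = (-4)² = 16)
z(v) = √2*√v (z(v) = √(2*v) = √2*√v)
V = 6500 (V = 20 + 6480 = 6500)
(V + z(S(8, 3*(-5 + 1))))/(18840 - 25623) = (6500 + √2*√16)/(18840 - 25623) = (6500 + √2*4)/(-6783) = (6500 + 4*√2)*(-1/6783) = -6500/6783 - 4*√2/6783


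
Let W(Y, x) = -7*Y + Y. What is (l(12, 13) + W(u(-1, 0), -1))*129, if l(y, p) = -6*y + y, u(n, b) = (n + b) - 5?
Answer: -3096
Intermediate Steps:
u(n, b) = -5 + b + n (u(n, b) = (b + n) - 5 = -5 + b + n)
W(Y, x) = -6*Y
l(y, p) = -5*y
(l(12, 13) + W(u(-1, 0), -1))*129 = (-5*12 - 6*(-5 + 0 - 1))*129 = (-60 - 6*(-6))*129 = (-60 + 36)*129 = -24*129 = -3096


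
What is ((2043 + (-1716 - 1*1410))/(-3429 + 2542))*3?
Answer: 3249/887 ≈ 3.6629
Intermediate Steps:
((2043 + (-1716 - 1*1410))/(-3429 + 2542))*3 = ((2043 + (-1716 - 1410))/(-887))*3 = ((2043 - 3126)*(-1/887))*3 = -1083*(-1/887)*3 = (1083/887)*3 = 3249/887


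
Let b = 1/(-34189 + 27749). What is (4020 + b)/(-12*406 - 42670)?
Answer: -25888799/306170480 ≈ -0.084557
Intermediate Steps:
b = -1/6440 (b = 1/(-6440) = -1/6440 ≈ -0.00015528)
(4020 + b)/(-12*406 - 42670) = (4020 - 1/6440)/(-12*406 - 42670) = 25888799/(6440*(-4872 - 42670)) = (25888799/6440)/(-47542) = (25888799/6440)*(-1/47542) = -25888799/306170480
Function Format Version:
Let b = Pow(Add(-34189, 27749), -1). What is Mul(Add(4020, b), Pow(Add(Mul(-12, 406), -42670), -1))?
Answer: Rational(-25888799, 306170480) ≈ -0.084557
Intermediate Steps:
b = Rational(-1, 6440) (b = Pow(-6440, -1) = Rational(-1, 6440) ≈ -0.00015528)
Mul(Add(4020, b), Pow(Add(Mul(-12, 406), -42670), -1)) = Mul(Add(4020, Rational(-1, 6440)), Pow(Add(Mul(-12, 406), -42670), -1)) = Mul(Rational(25888799, 6440), Pow(Add(-4872, -42670), -1)) = Mul(Rational(25888799, 6440), Pow(-47542, -1)) = Mul(Rational(25888799, 6440), Rational(-1, 47542)) = Rational(-25888799, 306170480)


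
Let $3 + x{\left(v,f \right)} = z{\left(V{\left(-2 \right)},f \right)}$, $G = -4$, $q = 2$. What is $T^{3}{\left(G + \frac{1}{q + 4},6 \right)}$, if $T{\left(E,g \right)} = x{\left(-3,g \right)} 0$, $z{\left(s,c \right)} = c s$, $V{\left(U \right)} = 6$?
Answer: $0$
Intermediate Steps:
$x{\left(v,f \right)} = -3 + 6 f$ ($x{\left(v,f \right)} = -3 + f 6 = -3 + 6 f$)
$T{\left(E,g \right)} = 0$ ($T{\left(E,g \right)} = \left(-3 + 6 g\right) 0 = 0$)
$T^{3}{\left(G + \frac{1}{q + 4},6 \right)} = 0^{3} = 0$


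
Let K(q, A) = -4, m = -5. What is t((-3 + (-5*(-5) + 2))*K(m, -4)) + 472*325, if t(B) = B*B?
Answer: 162616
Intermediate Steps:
t(B) = B²
t((-3 + (-5*(-5) + 2))*K(m, -4)) + 472*325 = ((-3 + (-5*(-5) + 2))*(-4))² + 472*325 = ((-3 + (25 + 2))*(-4))² + 153400 = ((-3 + 27)*(-4))² + 153400 = (24*(-4))² + 153400 = (-96)² + 153400 = 9216 + 153400 = 162616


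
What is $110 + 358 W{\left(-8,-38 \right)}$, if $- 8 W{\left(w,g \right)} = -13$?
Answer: $\frac{2767}{4} \approx 691.75$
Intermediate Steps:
$W{\left(w,g \right)} = \frac{13}{8}$ ($W{\left(w,g \right)} = \left(- \frac{1}{8}\right) \left(-13\right) = \frac{13}{8}$)
$110 + 358 W{\left(-8,-38 \right)} = 110 + 358 \cdot \frac{13}{8} = 110 + \frac{2327}{4} = \frac{2767}{4}$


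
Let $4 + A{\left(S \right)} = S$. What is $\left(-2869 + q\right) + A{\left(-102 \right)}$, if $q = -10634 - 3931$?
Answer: $-17540$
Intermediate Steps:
$A{\left(S \right)} = -4 + S$
$q = -14565$ ($q = -10634 - 3931 = -14565$)
$\left(-2869 + q\right) + A{\left(-102 \right)} = \left(-2869 - 14565\right) - 106 = -17434 - 106 = -17540$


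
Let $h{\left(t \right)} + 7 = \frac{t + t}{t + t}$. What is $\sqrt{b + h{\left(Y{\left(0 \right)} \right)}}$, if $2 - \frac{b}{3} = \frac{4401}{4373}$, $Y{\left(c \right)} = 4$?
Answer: $\frac{9 i \sqrt{712799}}{4373} \approx 1.7376 i$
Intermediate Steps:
$h{\left(t \right)} = -6$ ($h{\left(t \right)} = -7 + \frac{t + t}{t + t} = -7 + \frac{2 t}{2 t} = -7 + 2 t \frac{1}{2 t} = -7 + 1 = -6$)
$b = \frac{13035}{4373}$ ($b = 6 - 3 \cdot \frac{4401}{4373} = 6 - 3 \cdot 4401 \cdot \frac{1}{4373} = 6 - \frac{13203}{4373} = \frac{13035}{4373} \approx 2.9808$)
$\sqrt{b + h{\left(Y{\left(0 \right)} \right)}} = \sqrt{\frac{13035}{4373} - 6} = \sqrt{- \frac{13203}{4373}} = \frac{9 i \sqrt{712799}}{4373}$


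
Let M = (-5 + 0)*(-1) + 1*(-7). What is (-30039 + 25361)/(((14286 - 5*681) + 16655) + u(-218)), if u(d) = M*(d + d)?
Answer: -2339/14204 ≈ -0.16467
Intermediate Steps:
M = -2 (M = -5*(-1) - 7 = 5 - 7 = -2)
u(d) = -4*d (u(d) = -2*(d + d) = -4*d)
(-30039 + 25361)/(((14286 - 5*681) + 16655) + u(-218)) = (-30039 + 25361)/(((14286 - 5*681) + 16655) - 4*(-218)) = -4678/(((14286 - 3405) + 16655) + 872) = -4678/((10881 + 16655) + 872) = -4678/(27536 + 872) = -4678/28408 = -4678*1/28408 = -2339/14204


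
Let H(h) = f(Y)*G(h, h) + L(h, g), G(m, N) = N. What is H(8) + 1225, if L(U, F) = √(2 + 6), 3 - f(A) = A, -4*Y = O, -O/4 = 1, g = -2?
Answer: 1241 + 2*√2 ≈ 1243.8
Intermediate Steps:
O = -4 (O = -4*1 = -4)
Y = 1 (Y = -¼*(-4) = 1)
f(A) = 3 - A
L(U, F) = 2*√2 (L(U, F) = √8 = 2*√2)
H(h) = 2*h + 2*√2 (H(h) = (3 - 1*1)*h + 2*√2 = (3 - 1)*h + 2*√2 = 2*h + 2*√2)
H(8) + 1225 = (2*8 + 2*√2) + 1225 = (16 + 2*√2) + 1225 = 1241 + 2*√2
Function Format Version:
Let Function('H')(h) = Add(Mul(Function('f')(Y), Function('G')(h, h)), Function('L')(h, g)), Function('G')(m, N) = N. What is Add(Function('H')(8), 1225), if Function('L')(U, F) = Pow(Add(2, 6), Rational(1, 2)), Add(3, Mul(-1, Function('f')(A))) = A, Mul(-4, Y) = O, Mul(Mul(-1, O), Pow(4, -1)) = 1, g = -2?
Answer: Add(1241, Mul(2, Pow(2, Rational(1, 2)))) ≈ 1243.8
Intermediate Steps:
O = -4 (O = Mul(-4, 1) = -4)
Y = 1 (Y = Mul(Rational(-1, 4), -4) = 1)
Function('f')(A) = Add(3, Mul(-1, A))
Function('L')(U, F) = Mul(2, Pow(2, Rational(1, 2))) (Function('L')(U, F) = Pow(8, Rational(1, 2)) = Mul(2, Pow(2, Rational(1, 2))))
Function('H')(h) = Add(Mul(2, h), Mul(2, Pow(2, Rational(1, 2)))) (Function('H')(h) = Add(Mul(Add(3, Mul(-1, 1)), h), Mul(2, Pow(2, Rational(1, 2)))) = Add(Mul(Add(3, -1), h), Mul(2, Pow(2, Rational(1, 2)))) = Add(Mul(2, h), Mul(2, Pow(2, Rational(1, 2)))))
Add(Function('H')(8), 1225) = Add(Add(Mul(2, 8), Mul(2, Pow(2, Rational(1, 2)))), 1225) = Add(Add(16, Mul(2, Pow(2, Rational(1, 2)))), 1225) = Add(1241, Mul(2, Pow(2, Rational(1, 2))))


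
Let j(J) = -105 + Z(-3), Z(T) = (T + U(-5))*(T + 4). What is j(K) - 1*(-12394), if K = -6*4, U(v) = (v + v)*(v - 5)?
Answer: 12386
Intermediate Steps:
U(v) = 2*v*(-5 + v) (U(v) = (2*v)*(-5 + v) = 2*v*(-5 + v))
K = -24
Z(T) = (4 + T)*(100 + T) (Z(T) = (T + 2*(-5)*(-5 - 5))*(T + 4) = (T + 2*(-5)*(-10))*(4 + T) = (T + 100)*(4 + T) = (100 + T)*(4 + T) = (4 + T)*(100 + T))
j(J) = -8 (j(J) = -105 + (400 + (-3)**2 + 104*(-3)) = -105 + (400 + 9 - 312) = -105 + 97 = -8)
j(K) - 1*(-12394) = -8 - 1*(-12394) = -8 + 12394 = 12386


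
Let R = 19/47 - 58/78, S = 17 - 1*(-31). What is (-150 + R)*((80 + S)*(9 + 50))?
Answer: -2081119744/1833 ≈ -1.1354e+6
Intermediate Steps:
S = 48 (S = 17 + 31 = 48)
R = -622/1833 (R = 19*(1/47) - 58*1/78 = 19/47 - 29/39 = -622/1833 ≈ -0.33933)
(-150 + R)*((80 + S)*(9 + 50)) = (-150 - 622/1833)*((80 + 48)*(9 + 50)) = -35273216*59/1833 = -275572/1833*7552 = -2081119744/1833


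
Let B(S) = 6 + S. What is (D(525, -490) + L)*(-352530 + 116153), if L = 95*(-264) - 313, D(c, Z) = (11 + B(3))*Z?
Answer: 8318815761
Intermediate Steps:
D(c, Z) = 20*Z (D(c, Z) = (11 + (6 + 3))*Z = (11 + 9)*Z = 20*Z)
L = -25393 (L = -25080 - 313 = -25393)
(D(525, -490) + L)*(-352530 + 116153) = (20*(-490) - 25393)*(-352530 + 116153) = (-9800 - 25393)*(-236377) = -35193*(-236377) = 8318815761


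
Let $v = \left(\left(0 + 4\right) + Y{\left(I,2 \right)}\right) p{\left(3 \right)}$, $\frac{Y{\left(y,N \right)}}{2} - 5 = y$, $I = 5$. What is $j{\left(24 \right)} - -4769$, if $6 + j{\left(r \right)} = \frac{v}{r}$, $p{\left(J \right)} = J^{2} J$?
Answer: $4790$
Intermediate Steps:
$Y{\left(y,N \right)} = 10 + 2 y$
$p{\left(J \right)} = J^{3}$
$v = 648$ ($v = \left(\left(0 + 4\right) + \left(10 + 2 \cdot 5\right)\right) 3^{3} = \left(4 + \left(10 + 10\right)\right) 27 = \left(4 + 20\right) 27 = 24 \cdot 27 = 648$)
$j{\left(r \right)} = -6 + \frac{648}{r}$
$j{\left(24 \right)} - -4769 = \left(-6 + \frac{648}{24}\right) - -4769 = \left(-6 + 648 \cdot \frac{1}{24}\right) + 4769 = \left(-6 + 27\right) + 4769 = 21 + 4769 = 4790$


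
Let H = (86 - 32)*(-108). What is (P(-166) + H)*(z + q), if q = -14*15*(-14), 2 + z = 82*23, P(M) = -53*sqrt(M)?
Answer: -28133568 - 255672*I*sqrt(166) ≈ -2.8134e+7 - 3.2941e+6*I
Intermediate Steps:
H = -5832 (H = 54*(-108) = -5832)
z = 1884 (z = -2 + 82*23 = -2 + 1886 = 1884)
q = 2940 (q = -210*(-14) = 2940)
(P(-166) + H)*(z + q) = (-53*I*sqrt(166) - 5832)*(1884 + 2940) = (-53*I*sqrt(166) - 5832)*4824 = (-5832 - 53*I*sqrt(166))*4824 = -28133568 - 255672*I*sqrt(166)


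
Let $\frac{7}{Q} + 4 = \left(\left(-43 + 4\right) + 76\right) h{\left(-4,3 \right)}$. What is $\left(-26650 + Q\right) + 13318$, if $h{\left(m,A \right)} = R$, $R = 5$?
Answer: $- \frac{2413085}{181} \approx -13332.0$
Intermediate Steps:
$h{\left(m,A \right)} = 5$
$Q = \frac{7}{181}$ ($Q = \frac{7}{-4 + \left(\left(-43 + 4\right) + 76\right) 5} = \frac{7}{-4 + \left(-39 + 76\right) 5} = \frac{7}{-4 + 37 \cdot 5} = \frac{7}{-4 + 185} = \frac{7}{181} \approx 0.038674$)
$\left(-26650 + Q\right) + 13318 = \left(-26650 + \frac{7}{181}\right) + 13318 = - \frac{4823643}{181} + 13318 = - \frac{2413085}{181}$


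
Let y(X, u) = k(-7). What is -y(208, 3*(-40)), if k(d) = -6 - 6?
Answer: 12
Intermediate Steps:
k(d) = -12
y(X, u) = -12
-y(208, 3*(-40)) = -1*(-12) = 12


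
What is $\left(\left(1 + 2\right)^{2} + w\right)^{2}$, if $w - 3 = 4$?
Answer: $256$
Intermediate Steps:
$w = 7$ ($w = 3 + 4 = 7$)
$\left(\left(1 + 2\right)^{2} + w\right)^{2} = \left(\left(1 + 2\right)^{2} + 7\right)^{2} = \left(3^{2} + 7\right)^{2} = \left(9 + 7\right)^{2} = 16^{2} = 256$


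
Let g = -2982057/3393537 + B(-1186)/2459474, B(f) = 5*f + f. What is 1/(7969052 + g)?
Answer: 1391052669923/11085369834948545111 ≈ 1.2549e-7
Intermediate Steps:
B(f) = 6*f
g = -1226406677885/1391052669923 (g = -2982057/3393537 + (6*(-1186))/2459474 = -2982057*1/3393537 - 7116*1/2459474 = -994019/1131179 - 3558/1229737 = -1226406677885/1391052669923 ≈ -0.88164)
1/(7969052 + g) = 1/(7969052 - 1226406677885/1391052669923) = 1/(11085369834948545111/1391052669923) = 1391052669923/11085369834948545111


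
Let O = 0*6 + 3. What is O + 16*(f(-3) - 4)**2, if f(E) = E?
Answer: 787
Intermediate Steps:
O = 3 (O = 0 + 3 = 3)
O + 16*(f(-3) - 4)**2 = 3 + 16*(-3 - 4)**2 = 3 + 16*(-7)**2 = 3 + 16*49 = 3 + 784 = 787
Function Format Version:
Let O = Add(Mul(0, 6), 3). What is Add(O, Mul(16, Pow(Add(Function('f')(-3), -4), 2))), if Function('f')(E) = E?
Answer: 787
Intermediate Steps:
O = 3 (O = Add(0, 3) = 3)
Add(O, Mul(16, Pow(Add(Function('f')(-3), -4), 2))) = Add(3, Mul(16, Pow(Add(-3, -4), 2))) = Add(3, Mul(16, Pow(-7, 2))) = Add(3, Mul(16, 49)) = Add(3, 784) = 787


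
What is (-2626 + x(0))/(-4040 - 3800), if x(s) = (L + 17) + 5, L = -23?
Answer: 2627/7840 ≈ 0.33508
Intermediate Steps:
x(s) = -1 (x(s) = (-23 + 17) + 5 = -6 + 5 = -1)
(-2626 + x(0))/(-4040 - 3800) = (-2626 - 1)/(-4040 - 3800) = -2627/(-7840) = -2627*(-1/7840) = 2627/7840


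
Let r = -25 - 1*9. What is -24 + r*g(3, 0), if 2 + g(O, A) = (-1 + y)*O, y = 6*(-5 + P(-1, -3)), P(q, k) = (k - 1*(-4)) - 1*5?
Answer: 5654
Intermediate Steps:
P(q, k) = -1 + k (P(q, k) = (k + 4) - 5 = (4 + k) - 5 = -1 + k)
y = -54 (y = 6*(-5 + (-1 - 3)) = 6*(-5 - 4) = 6*(-9) = -54)
g(O, A) = -2 - 55*O (g(O, A) = -2 + (-1 - 54)*O = -2 - 55*O)
r = -34 (r = -25 - 9 = -34)
-24 + r*g(3, 0) = -24 - 34*(-2 - 55*3) = -24 - 34*(-2 - 165) = -24 - 34*(-167) = -24 + 5678 = 5654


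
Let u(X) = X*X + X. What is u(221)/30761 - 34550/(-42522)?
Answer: 82868603/34421559 ≈ 2.4075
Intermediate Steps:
u(X) = X + X² (u(X) = X² + X = X + X²)
u(221)/30761 - 34550/(-42522) = (221*(1 + 221))/30761 - 34550/(-42522) = (221*222)*(1/30761) - 34550*(-1/42522) = 49062*(1/30761) + 17275/21261 = 49062/30761 + 17275/21261 = 82868603/34421559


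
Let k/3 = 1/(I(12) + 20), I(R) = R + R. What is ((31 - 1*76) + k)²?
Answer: 3908529/1936 ≈ 2018.9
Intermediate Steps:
I(R) = 2*R
k = 3/44 (k = 3/(2*12 + 20) = 3/(24 + 20) = 3/44 ≈ 0.068182)
((31 - 1*76) + k)² = ((31 - 1*76) + 3/44)² = ((31 - 76) + 3/44)² = (-45 + 3/44)² = (-1977/44)² = 3908529/1936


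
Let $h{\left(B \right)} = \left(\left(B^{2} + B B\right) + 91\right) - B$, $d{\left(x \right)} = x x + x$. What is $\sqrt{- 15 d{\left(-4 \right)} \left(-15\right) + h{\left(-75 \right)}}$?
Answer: $2 \sqrt{3529} \approx 118.81$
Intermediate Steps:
$d{\left(x \right)} = x + x^{2}$ ($d{\left(x \right)} = x^{2} + x = x + x^{2}$)
$h{\left(B \right)} = 91 - B + 2 B^{2}$ ($h{\left(B \right)} = \left(\left(B^{2} + B^{2}\right) + 91\right) - B = \left(2 B^{2} + 91\right) - B = \left(91 + 2 B^{2}\right) - B = 91 - B + 2 B^{2}$)
$\sqrt{- 15 d{\left(-4 \right)} \left(-15\right) + h{\left(-75 \right)}} = \sqrt{- 15 \left(- 4 \left(1 - 4\right)\right) \left(-15\right) + \left(91 - -75 + 2 \left(-75\right)^{2}\right)} = \sqrt{- 15 \left(\left(-4\right) \left(-3\right)\right) \left(-15\right) + \left(91 + 75 + 2 \cdot 5625\right)} = \sqrt{\left(-15\right) 12 \left(-15\right) + \left(91 + 75 + 11250\right)} = \sqrt{\left(-180\right) \left(-15\right) + 11416} = \sqrt{2700 + 11416} = \sqrt{14116} = 2 \sqrt{3529}$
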